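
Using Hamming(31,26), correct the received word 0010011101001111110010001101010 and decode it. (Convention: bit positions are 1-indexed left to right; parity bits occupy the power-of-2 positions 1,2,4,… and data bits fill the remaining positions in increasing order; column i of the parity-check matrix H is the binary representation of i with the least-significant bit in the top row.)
Syndrome s = H · r^T (mod 2), r = 0010011101001111110010001101010:
  s[0] = (1010101010101010101010101010101)·(0010011101001111110010001101010) mod 2 = 0+0+1+0+0+0+1+0+0+0+0+0+1+0+1+0+1+0+0+0+1+0+0+0+1+0+0+0+0+0+0 mod 2 = 1
  s[1] = (0110011001100110011001100110011)·(0010011101001111110010001101010) mod 2 = 0+0+1+0+0+1+1+0+0+1+0+0+0+1+1+0+0+1+0+0+0+0+0+0+0+1+0+0+0+1+0 mod 2 = 1
  s[2] = (0001111000011110000111100001111)·(0010011101001111110010001101010) mod 2 = 0+0+0+0+0+1+1+0+0+0+0+0+1+1+1+0+0+0+0+0+1+0+0+0+0+0+0+1+0+1+0 mod 2 = 0
  s[3] = (0000000111111110000000011111111)·(0010011101001111110010001101010) mod 2 = 0+0+0+0+0+0+0+1+0+1+0+0+1+1+1+0+0+0+0+0+0+0+0+0+1+1+0+1+0+1+0 mod 2 = 1
  s[4] = (0000000000000001111111111111111)·(0010011101001111110010001101010) mod 2 = 0+0+0+0+0+0+0+0+0+0+0+0+0+0+0+1+1+1+0+0+1+0+0+0+1+1+0+1+0+1+0 mod 2 = 0
Syndrome = 11010
Column 11 of H equals this syndrome → error at bit 11 (1-indexed).
Flip bit 11: 0010011101001111110010001101010 → 0010011101101111110010001101010
Extract data bits at positions {3,5,6,7,9,10,11,12,13,14,15,17,18,19,20,21,22,23,24,25,26,27,28,29,30,31}: 10110110111110010001101010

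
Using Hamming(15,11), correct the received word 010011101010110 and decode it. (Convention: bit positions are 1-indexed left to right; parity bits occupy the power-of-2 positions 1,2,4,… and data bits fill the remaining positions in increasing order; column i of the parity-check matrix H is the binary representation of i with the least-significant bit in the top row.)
Syndrome s = H · r^T (mod 2), r = 010011101010110:
  s[0] = (101010101010101)·(010011101010110) mod 2 = 0+0+0+0+1+0+1+0+1+0+1+0+1+0+0 mod 2 = 1
  s[1] = (011001100110011)·(010011101010110) mod 2 = 0+1+0+0+0+1+1+0+0+0+1+0+0+1+0 mod 2 = 1
  s[2] = (000111100001111)·(010011101010110) mod 2 = 0+0+0+0+1+1+1+0+0+0+0+0+1+1+0 mod 2 = 1
  s[3] = (000000011111111)·(010011101010110) mod 2 = 0+0+0+0+0+0+0+0+1+0+1+0+1+1+0 mod 2 = 0
Syndrome = 1110
Column 7 of H equals this syndrome → error at bit 7 (1-indexed).
Flip bit 7: 010011101010110 → 010011001010110
Extract data bits at positions {3,5,6,7,9,10,11,12,13,14,15}: 01101010110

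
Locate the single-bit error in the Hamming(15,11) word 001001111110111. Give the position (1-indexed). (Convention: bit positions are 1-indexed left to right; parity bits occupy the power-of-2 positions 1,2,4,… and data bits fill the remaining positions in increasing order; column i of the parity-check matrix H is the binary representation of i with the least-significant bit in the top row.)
Syndrome s = H · r^T (mod 2), r = 001001111110111:
  s[0] = (101010101010101)·(001001111110111) mod 2 = 0+0+1+0+0+0+1+0+1+0+1+0+1+0+1 mod 2 = 0
  s[1] = (011001100110011)·(001001111110111) mod 2 = 0+0+1+0+0+1+1+0+0+1+1+0+0+1+1 mod 2 = 1
  s[2] = (000111100001111)·(001001111110111) mod 2 = 0+0+0+0+0+1+1+0+0+0+0+0+1+1+1 mod 2 = 1
  s[3] = (000000011111111)·(001001111110111) mod 2 = 0+0+0+0+0+0+0+1+1+1+1+0+1+1+1 mod 2 = 1
Syndrome = 0111
Column i of H is the binary representation of i, so the syndrome is the binary index of the flipped bit.
Read s = 0111 with s[0] as LSB: 0·2^0 + 1·2^1 + 1·2^2 + 1·2^3 = 14.
Error is at bit position 14.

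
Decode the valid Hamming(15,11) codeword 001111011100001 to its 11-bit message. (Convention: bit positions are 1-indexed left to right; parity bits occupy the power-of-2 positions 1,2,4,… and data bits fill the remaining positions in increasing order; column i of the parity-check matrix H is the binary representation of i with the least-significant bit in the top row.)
Parity bits occupy power-of-2 positions; data bits are at positions {3,5,6,7,9,10,11,12,13,14,15} (1-indexed).
Extract: c[3]=1 c[5]=1 c[6]=1 c[7]=0 c[9]=1 c[10]=1 c[11]=0 c[12]=0 c[13]=0 c[14]=0 c[15]=1
Data = 11101100001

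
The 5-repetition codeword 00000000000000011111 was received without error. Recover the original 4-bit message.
Split into 5-bit blocks: 00000 00000 00000 11111
Data = 0001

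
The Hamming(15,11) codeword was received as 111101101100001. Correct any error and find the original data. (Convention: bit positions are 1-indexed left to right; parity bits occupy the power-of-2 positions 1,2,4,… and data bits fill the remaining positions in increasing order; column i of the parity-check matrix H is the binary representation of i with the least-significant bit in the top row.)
Syndrome s = H · r^T (mod 2), r = 111101101100001:
  s[0] = (101010101010101)·(111101101100001) mod 2 = 1+0+1+0+0+0+1+0+1+0+0+0+0+0+1 mod 2 = 1
  s[1] = (011001100110011)·(111101101100001) mod 2 = 0+1+1+0+0+1+1+0+0+1+0+0+0+0+1 mod 2 = 0
  s[2] = (000111100001111)·(111101101100001) mod 2 = 0+0+0+1+0+1+1+0+0+0+0+0+0+0+1 mod 2 = 0
  s[3] = (000000011111111)·(111101101100001) mod 2 = 0+0+0+0+0+0+0+0+1+1+0+0+0+0+1 mod 2 = 1
Syndrome = 1001
Column 9 of H equals this syndrome → error at bit 9 (1-indexed).
Flip bit 9: 111101101100001 → 111101100100001
Extract data bits at positions {3,5,6,7,9,10,11,12,13,14,15}: 10110100001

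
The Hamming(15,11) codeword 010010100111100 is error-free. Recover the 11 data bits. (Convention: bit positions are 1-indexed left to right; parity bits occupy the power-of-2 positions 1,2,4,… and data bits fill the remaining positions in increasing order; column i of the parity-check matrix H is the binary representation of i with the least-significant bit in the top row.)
Parity bits occupy power-of-2 positions; data bits are at positions {3,5,6,7,9,10,11,12,13,14,15} (1-indexed).
Extract: c[3]=0 c[5]=1 c[6]=0 c[7]=1 c[9]=0 c[10]=1 c[11]=1 c[12]=1 c[13]=1 c[14]=0 c[15]=0
Data = 01010111100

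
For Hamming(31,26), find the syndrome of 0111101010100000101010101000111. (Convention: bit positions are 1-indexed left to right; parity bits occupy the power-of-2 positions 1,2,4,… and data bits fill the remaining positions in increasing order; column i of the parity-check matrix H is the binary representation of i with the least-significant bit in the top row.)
Syndrome s = H · r^T (mod 2), r = 0111101010100000101010101000111:
  s[0] = (1010101010101010101010101010101)·(0111101010100000101010101000111) mod 2 = 0+0+1+0+1+0+1+0+1+0+1+0+0+0+0+0+1+0+1+0+1+0+1+0+1+0+0+0+1+0+1 mod 2 = 0
  s[1] = (0110011001100110011001100110011)·(0111101010100000101010101000111) mod 2 = 0+1+1+0+0+0+1+0+0+0+1+0+0+0+0+0+0+0+1+0+0+0+1+0+0+0+0+0+0+1+1 mod 2 = 0
  s[2] = (0001111000011110000111100001111)·(0111101010100000101010101000111) mod 2 = 0+0+0+1+1+0+1+0+0+0+0+0+0+0+0+0+0+0+0+0+1+0+1+0+0+0+0+0+1+1+1 mod 2 = 0
  s[3] = (0000000111111110000000011111111)·(0111101010100000101010101000111) mod 2 = 0+0+0+0+0+0+0+0+1+0+1+0+0+0+0+0+0+0+0+0+0+0+0+0+1+0+0+0+1+1+1 mod 2 = 0
  s[4] = (0000000000000001111111111111111)·(0111101010100000101010101000111) mod 2 = 0+0+0+0+0+0+0+0+0+0+0+0+0+0+0+0+1+0+1+0+1+0+1+0+1+0+0+0+1+1+1 mod 2 = 0
Syndrome = 00000
s = 0: no error detected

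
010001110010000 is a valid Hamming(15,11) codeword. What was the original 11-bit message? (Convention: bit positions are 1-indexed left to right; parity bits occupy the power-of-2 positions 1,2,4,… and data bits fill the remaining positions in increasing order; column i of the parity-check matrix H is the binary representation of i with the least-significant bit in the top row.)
Parity bits occupy power-of-2 positions; data bits are at positions {3,5,6,7,9,10,11,12,13,14,15} (1-indexed).
Extract: c[3]=0 c[5]=0 c[6]=1 c[7]=1 c[9]=0 c[10]=0 c[11]=1 c[12]=0 c[13]=0 c[14]=0 c[15]=0
Data = 00110010000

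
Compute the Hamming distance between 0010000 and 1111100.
XOR = 1101100, count of 1s = 4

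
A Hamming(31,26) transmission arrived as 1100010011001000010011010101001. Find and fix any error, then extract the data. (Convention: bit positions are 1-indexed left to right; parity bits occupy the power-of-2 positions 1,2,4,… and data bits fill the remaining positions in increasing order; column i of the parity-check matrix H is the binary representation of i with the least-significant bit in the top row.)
Syndrome s = H · r^T (mod 2), r = 1100010011001000010011010101001:
  s[0] = (1010101010101010101010101010101)·(1100010011001000010011010101001) mod 2 = 1+0+0+0+0+0+0+0+1+0+0+0+1+0+0+0+0+0+0+0+1+0+0+0+0+0+0+0+0+0+1 mod 2 = 1
  s[1] = (0110011001100110011001100110011)·(1100010011001000010011010101001) mod 2 = 0+1+0+0+0+1+0+0+0+1+0+0+0+0+0+0+0+1+0+0+0+1+0+0+0+1+0+0+0+0+1 mod 2 = 1
  s[2] = (0001111000011110000111100001111)·(1100010011001000010011010101001) mod 2 = 0+0+0+0+0+1+0+0+0+0+0+0+1+0+0+0+0+0+0+0+1+1+0+0+0+0+0+1+0+0+1 mod 2 = 0
  s[3] = (0000000111111110000000011111111)·(1100010011001000010011010101001) mod 2 = 0+0+0+0+0+0+0+0+1+1+0+0+1+0+0+0+0+0+0+0+0+0+0+1+0+1+0+1+0+0+1 mod 2 = 1
  s[4] = (0000000000000001111111111111111)·(1100010011001000010011010101001) mod 2 = 0+0+0+0+0+0+0+0+0+0+0+0+0+0+0+0+0+1+0+0+1+1+0+1+0+1+0+1+0+0+1 mod 2 = 1
Syndrome = 11011
Column 27 of H equals this syndrome → error at bit 27 (1-indexed).
Flip bit 27: 1100010011001000010011010101001 → 1100010011001000010011010111001
Extract data bits at positions {3,5,6,7,9,10,11,12,13,14,15,17,18,19,20,21,22,23,24,25,26,27,28,29,30,31}: 00101100100010011010111001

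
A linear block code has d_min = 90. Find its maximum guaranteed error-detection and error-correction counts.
(a) Detection requires d_min ≥ e+1, so e ≤ d_min − 1 = 89.
(b) Correction requires d_min ≥ 2t+1, so t ≤ ⌊(d_min − 1)/2⌋ = ⌊89/2⌋ = 44.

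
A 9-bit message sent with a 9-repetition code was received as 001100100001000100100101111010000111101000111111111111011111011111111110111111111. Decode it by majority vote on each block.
Split into 9-bit blocks and majority-vote each:
  block 1 = 001100100: 3 ones, 6 zeros → 0
  block 2 = 001000100: 2 ones, 7 zeros → 0
  block 3 = 100101111: 6 ones, 3 zeros → 1
  block 4 = 010000111: 4 ones, 5 zeros → 0
  block 5 = 101000111: 5 ones, 4 zeros → 1
  block 6 = 111111111: 9 ones, 0 zeros → 1
  block 7 = 011111011: 7 ones, 2 zeros → 1
  block 8 = 111111110: 8 ones, 1 zeros → 1
  block 9 = 111111111: 9 ones, 0 zeros → 1
Decoded = 001011111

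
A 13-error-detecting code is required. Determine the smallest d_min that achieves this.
Detecting e errors requires d_min ≥ e + 1 = 13 + 1 = 14.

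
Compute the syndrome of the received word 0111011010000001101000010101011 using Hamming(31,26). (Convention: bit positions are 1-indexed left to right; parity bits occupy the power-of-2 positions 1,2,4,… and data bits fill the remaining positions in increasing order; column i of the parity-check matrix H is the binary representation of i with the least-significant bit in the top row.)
Syndrome s = H · r^T (mod 2), r = 0111011010000001101000010101011:
  s[0] = (1010101010101010101010101010101)·(0111011010000001101000010101011) mod 2 = 0+0+1+0+0+0+1+0+1+0+0+0+0+0+0+0+1+0+1+0+0+0+0+0+0+0+0+0+0+0+1 mod 2 = 0
  s[1] = (0110011001100110011001100110011)·(0111011010000001101000010101011) mod 2 = 0+1+1+0+0+1+1+0+0+0+0+0+0+0+0+0+0+0+1+0+0+0+0+0+0+1+0+0+0+1+1 mod 2 = 0
  s[2] = (0001111000011110000111100001111)·(0111011010000001101000010101011) mod 2 = 0+0+0+1+0+1+1+0+0+0+0+0+0+0+0+0+0+0+0+0+0+0+0+0+0+0+0+1+0+1+1 mod 2 = 0
  s[3] = (0000000111111110000000011111111)·(0111011010000001101000010101011) mod 2 = 0+0+0+0+0+0+0+0+1+0+0+0+0+0+0+0+0+0+0+0+0+0+0+1+0+1+0+1+0+1+1 mod 2 = 0
  s[4] = (0000000000000001111111111111111)·(0111011010000001101000010101011) mod 2 = 0+0+0+0+0+0+0+0+0+0+0+0+0+0+0+1+1+0+1+0+0+0+0+1+0+1+0+1+0+1+1 mod 2 = 0
Syndrome = 00000
s = 0: no error detected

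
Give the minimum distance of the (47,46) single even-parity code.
d_min = 2 (flipping one data bit also flips the parity bit, so the two closest codewords differ in exactly 2 positions).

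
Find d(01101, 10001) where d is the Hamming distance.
XOR = 11100, count of 1s = 3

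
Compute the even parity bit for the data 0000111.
Sum of data bits: 0+0+0+0+1+1+1 = 3.
3 mod 2 = 1, so parity bit = 1.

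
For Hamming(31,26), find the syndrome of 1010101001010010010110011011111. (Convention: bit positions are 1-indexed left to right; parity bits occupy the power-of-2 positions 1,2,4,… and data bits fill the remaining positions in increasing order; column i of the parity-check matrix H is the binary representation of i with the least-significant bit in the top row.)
Syndrome s = H · r^T (mod 2), r = 1010101001010010010110011011111:
  s[0] = (1010101010101010101010101010101)·(1010101001010010010110011011111) mod 2 = 1+0+1+0+1+0+1+0+0+0+0+0+0+0+1+0+0+0+0+0+1+0+0+0+1+0+1+0+1+0+1 mod 2 = 0
  s[1] = (0110011001100110011001100110011)·(1010101001010010010110011011111) mod 2 = 0+0+1+0+0+0+1+0+0+1+0+0+0+0+1+0+0+1+0+0+0+0+0+0+0+0+1+0+0+1+1 mod 2 = 0
  s[2] = (0001111000011110000111100001111)·(1010101001010010010110011011111) mod 2 = 0+0+0+0+1+0+1+0+0+0+0+1+0+0+1+0+0+0+0+1+1+0+0+0+0+0+0+1+1+1+1 mod 2 = 0
  s[3] = (0000000111111110000000011111111)·(1010101001010010010110011011111) mod 2 = 0+0+0+0+0+0+0+0+0+1+0+1+0+0+1+0+0+0+0+0+0+0+0+1+1+0+1+1+1+1+1 mod 2 = 0
  s[4] = (0000000000000001111111111111111)·(1010101001010010010110011011111) mod 2 = 0+0+0+0+0+0+0+0+0+0+0+0+0+0+0+0+0+1+0+1+1+0+0+1+1+0+1+1+1+1+1 mod 2 = 0
Syndrome = 00000
s = 0: no error detected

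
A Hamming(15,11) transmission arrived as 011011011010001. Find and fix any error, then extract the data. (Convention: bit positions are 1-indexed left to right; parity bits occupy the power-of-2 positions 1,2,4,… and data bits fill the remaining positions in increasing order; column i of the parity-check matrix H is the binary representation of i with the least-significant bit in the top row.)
Syndrome s = H · r^T (mod 2), r = 011011011010001:
  s[0] = (101010101010101)·(011011011010001) mod 2 = 0+0+1+0+1+0+0+0+1+0+1+0+0+0+1 mod 2 = 1
  s[1] = (011001100110011)·(011011011010001) mod 2 = 0+1+1+0+0+1+0+0+0+0+1+0+0+0+1 mod 2 = 1
  s[2] = (000111100001111)·(011011011010001) mod 2 = 0+0+0+0+1+1+0+0+0+0+0+0+0+0+1 mod 2 = 1
  s[3] = (000000011111111)·(011011011010001) mod 2 = 0+0+0+0+0+0+0+1+1+0+1+0+0+0+1 mod 2 = 0
Syndrome = 1110
Column 7 of H equals this syndrome → error at bit 7 (1-indexed).
Flip bit 7: 011011011010001 → 011011111010001
Extract data bits at positions {3,5,6,7,9,10,11,12,13,14,15}: 11111010001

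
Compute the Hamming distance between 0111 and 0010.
XOR = 0101, count of 1s = 2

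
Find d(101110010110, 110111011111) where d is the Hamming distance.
XOR = 011001001001, count of 1s = 5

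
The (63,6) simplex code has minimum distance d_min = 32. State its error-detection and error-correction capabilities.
Detection only: up to d_min − 1 = 31 errors.
Correction: up to ⌊(d_min − 1)/2⌋ = ⌊31/2⌋ = 15 errors.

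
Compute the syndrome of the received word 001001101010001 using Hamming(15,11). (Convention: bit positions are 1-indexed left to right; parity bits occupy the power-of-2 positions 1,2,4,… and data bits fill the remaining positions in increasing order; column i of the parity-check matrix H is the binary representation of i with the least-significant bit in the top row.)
Syndrome s = H · r^T (mod 2), r = 001001101010001:
  s[0] = (101010101010101)·(001001101010001) mod 2 = 0+0+1+0+0+0+1+0+1+0+1+0+0+0+1 mod 2 = 1
  s[1] = (011001100110011)·(001001101010001) mod 2 = 0+0+1+0+0+1+1+0+0+0+1+0+0+0+1 mod 2 = 1
  s[2] = (000111100001111)·(001001101010001) mod 2 = 0+0+0+0+0+1+1+0+0+0+0+0+0+0+1 mod 2 = 1
  s[3] = (000000011111111)·(001001101010001) mod 2 = 0+0+0+0+0+0+0+0+1+0+1+0+0+0+1 mod 2 = 1
Syndrome = 1111
Non-zero syndrome: error at position 15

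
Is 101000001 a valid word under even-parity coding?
Sum of all bits: 1+0+1+0+0+0+0+0+1 = 3; 3 mod 2 = 1. Result is 1 → parity error detected.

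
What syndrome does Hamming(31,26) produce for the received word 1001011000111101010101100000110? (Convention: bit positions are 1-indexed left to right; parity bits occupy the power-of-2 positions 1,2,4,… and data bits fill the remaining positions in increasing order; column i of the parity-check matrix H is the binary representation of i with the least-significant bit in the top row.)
Syndrome s = H · r^T (mod 2), r = 1001011000111101010101100000110:
  s[0] = (1010101010101010101010101010101)·(1001011000111101010101100000110) mod 2 = 1+0+0+0+0+0+1+0+0+0+1+0+1+0+0+0+0+0+0+0+0+0+1+0+0+0+0+0+1+0+0 mod 2 = 0
  s[1] = (0110011001100110011001100110011)·(1001011000111101010101100000110) mod 2 = 0+0+0+0+0+1+1+0+0+0+1+0+0+1+0+0+0+1+0+0+0+1+1+0+0+0+0+0+0+1+0 mod 2 = 0
  s[2] = (0001111000011110000111100001111)·(1001011000111101010101100000110) mod 2 = 0+0+0+1+0+1+1+0+0+0+0+1+1+1+0+0+0+0+0+1+0+1+1+0+0+0+0+0+1+1+0 mod 2 = 1
  s[3] = (0000000111111110000000011111111)·(1001011000111101010101100000110) mod 2 = 0+0+0+0+0+0+0+0+0+0+1+1+1+1+0+0+0+0+0+0+0+0+0+0+0+0+0+0+1+1+0 mod 2 = 0
  s[4] = (0000000000000001111111111111111)·(1001011000111101010101100000110) mod 2 = 0+0+0+0+0+0+0+0+0+0+0+0+0+0+0+1+0+1+0+1+0+1+1+0+0+0+0+0+1+1+0 mod 2 = 1
Syndrome = 00101
Non-zero syndrome: error at position 20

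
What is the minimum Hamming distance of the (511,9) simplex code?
d_min = 256 (every nonzero codeword of the simplex code S_9 has weight 2^(r−1) = 256).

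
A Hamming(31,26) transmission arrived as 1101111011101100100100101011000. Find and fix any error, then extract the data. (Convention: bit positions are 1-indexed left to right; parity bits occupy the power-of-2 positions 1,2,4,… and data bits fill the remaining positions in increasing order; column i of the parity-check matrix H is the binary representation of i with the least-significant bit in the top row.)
Syndrome s = H · r^T (mod 2), r = 1101111011101100100100101011000:
  s[0] = (1010101010101010101010101010101)·(1101111011101100100100101011000) mod 2 = 1+0+0+0+1+0+1+0+1+0+1+0+1+0+0+0+1+0+0+0+0+0+1+0+1+0+1+0+0+0+0 mod 2 = 0
  s[1] = (0110011001100110011001100110011)·(1101111011101100100100101011000) mod 2 = 0+1+0+0+0+1+1+0+0+1+1+0+0+1+0+0+0+0+0+0+0+0+1+0+0+0+1+0+0+0+0 mod 2 = 0
  s[2] = (0001111000011110000111100001111)·(1101111011101100100100101011000) mod 2 = 0+0+0+1+1+1+1+0+0+0+0+0+1+1+0+0+0+0+0+1+0+0+1+0+0+0+0+1+0+0+0 mod 2 = 1
  s[3] = (0000000111111110000000011111111)·(1101111011101100100100101011000) mod 2 = 0+0+0+0+0+0+0+0+1+1+1+0+1+1+0+0+0+0+0+0+0+0+0+0+1+0+1+1+0+0+0 mod 2 = 0
  s[4] = (0000000000000001111111111111111)·(1101111011101100100100101011000) mod 2 = 0+0+0+0+0+0+0+0+0+0+0+0+0+0+0+0+1+0+0+1+0+0+1+0+1+0+1+1+0+0+0 mod 2 = 0
Syndrome = 00100
Column 4 of H equals this syndrome → error at bit 4 (1-indexed).
Flip bit 4: 1101111011101100100100101011000 → 1100111011101100100100101011000
Extract data bits at positions {3,5,6,7,9,10,11,12,13,14,15,17,18,19,20,21,22,23,24,25,26,27,28,29,30,31}: 01111110110100100101011000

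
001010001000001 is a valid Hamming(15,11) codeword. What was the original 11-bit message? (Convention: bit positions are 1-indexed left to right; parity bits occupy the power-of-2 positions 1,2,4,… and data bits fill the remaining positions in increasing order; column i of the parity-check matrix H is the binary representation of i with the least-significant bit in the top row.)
Parity bits occupy power-of-2 positions; data bits are at positions {3,5,6,7,9,10,11,12,13,14,15} (1-indexed).
Extract: c[3]=1 c[5]=1 c[6]=0 c[7]=0 c[9]=1 c[10]=0 c[11]=0 c[12]=0 c[13]=0 c[14]=0 c[15]=1
Data = 11001000001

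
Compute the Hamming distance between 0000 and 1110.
XOR = 1110, count of 1s = 3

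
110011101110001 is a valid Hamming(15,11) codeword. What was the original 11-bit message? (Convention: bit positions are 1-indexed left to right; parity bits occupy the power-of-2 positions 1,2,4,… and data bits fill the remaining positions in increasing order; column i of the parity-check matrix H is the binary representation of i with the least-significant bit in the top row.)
Parity bits occupy power-of-2 positions; data bits are at positions {3,5,6,7,9,10,11,12,13,14,15} (1-indexed).
Extract: c[3]=0 c[5]=1 c[6]=1 c[7]=1 c[9]=1 c[10]=1 c[11]=1 c[12]=0 c[13]=0 c[14]=0 c[15]=1
Data = 01111110001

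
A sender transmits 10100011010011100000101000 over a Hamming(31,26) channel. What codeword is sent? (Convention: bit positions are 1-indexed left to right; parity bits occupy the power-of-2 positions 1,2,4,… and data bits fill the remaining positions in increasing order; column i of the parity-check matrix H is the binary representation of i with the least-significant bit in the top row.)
Codeword c = d · G (mod 2), d = 10100011010011100000101000:
  c[0] = d·G[:,0] = (10100011010011100000101000)·(11011010101101010101010101) mod 2 = 1+0+0+0+0+0+1+0+0+0+0+0+0+1+0+0+0+0+0+0+0+0+0+0+0+0 mod 2 = 1
  c[1] = d·G[:,1] = (10100011010011100000101000)·(10110110011011001100110011) mod 2 = 1+0+1+0+0+0+1+0+0+1+0+0+1+1+0+0+0+0+0+0+1+0+0+0+0+0 mod 2 = 1
  c[2] = d·G[:,2] = (10100011010011100000101000)·(10000000000000000000000000) mod 2 = 1+0+0+0+0+0+0+0+0+0+0+0+0+0+0+0+0+0+0+0+0+0+0+0+0+0 mod 2 = 1
  c[3] = d·G[:,3] = (10100011010011100000101000)·(01110001111000111100001111) mod 2 = 0+0+1+0+0+0+0+1+0+1+0+0+0+0+1+0+0+0+0+0+0+0+1+0+0+0 mod 2 = 1
  c[4] = d·G[:,4] = (10100011010011100000101000)·(01000000000000000000000000) mod 2 = 0+0+0+0+0+0+0+0+0+0+0+0+0+0+0+0+0+0+0+0+0+0+0+0+0+0 mod 2 = 0
  c[5] = d·G[:,5] = (10100011010011100000101000)·(00100000000000000000000000) mod 2 = 0+0+1+0+0+0+0+0+0+0+0+0+0+0+0+0+0+0+0+0+0+0+0+0+0+0 mod 2 = 1
  c[6] = d·G[:,6] = (10100011010011100000101000)·(00010000000000000000000000) mod 2 = 0+0+0+0+0+0+0+0+0+0+0+0+0+0+0+0+0+0+0+0+0+0+0+0+0+0 mod 2 = 0
  c[7] = d·G[:,7] = (10100011010011100000101000)·(00001111111000000011111111) mod 2 = 0+0+0+0+0+0+1+1+0+1+0+0+0+0+0+0+0+0+0+0+1+0+1+0+0+0 mod 2 = 1
  c[8] = d·G[:,8] = (10100011010011100000101000)·(00001000000000000000000000) mod 2 = 0+0+0+0+0+0+0+0+0+0+0+0+0+0+0+0+0+0+0+0+0+0+0+0+0+0 mod 2 = 0
  c[9] = d·G[:,9] = (10100011010011100000101000)·(00000100000000000000000000) mod 2 = 0+0+0+0+0+0+0+0+0+0+0+0+0+0+0+0+0+0+0+0+0+0+0+0+0+0 mod 2 = 0
  c[10] = d·G[:,10] = (10100011010011100000101000)·(00000010000000000000000000) mod 2 = 0+0+0+0+0+0+1+0+0+0+0+0+0+0+0+0+0+0+0+0+0+0+0+0+0+0 mod 2 = 1
  c[11] = d·G[:,11] = (10100011010011100000101000)·(00000001000000000000000000) mod 2 = 0+0+0+0+0+0+0+1+0+0+0+0+0+0+0+0+0+0+0+0+0+0+0+0+0+0 mod 2 = 1
  c[12] = d·G[:,12] = (10100011010011100000101000)·(00000000100000000000000000) mod 2 = 0+0+0+0+0+0+0+0+0+0+0+0+0+0+0+0+0+0+0+0+0+0+0+0+0+0 mod 2 = 0
  c[13] = d·G[:,13] = (10100011010011100000101000)·(00000000010000000000000000) mod 2 = 0+0+0+0+0+0+0+0+0+1+0+0+0+0+0+0+0+0+0+0+0+0+0+0+0+0 mod 2 = 1
  c[14] = d·G[:,14] = (10100011010011100000101000)·(00000000001000000000000000) mod 2 = 0+0+0+0+0+0+0+0+0+0+0+0+0+0+0+0+0+0+0+0+0+0+0+0+0+0 mod 2 = 0
  c[15] = d·G[:,15] = (10100011010011100000101000)·(00000000000111111111111111) mod 2 = 0+0+0+0+0+0+0+0+0+0+0+0+1+1+1+0+0+0+0+0+1+0+1+0+0+0 mod 2 = 1
  c[16] = d·G[:,16] = (10100011010011100000101000)·(00000000000100000000000000) mod 2 = 0+0+0+0+0+0+0+0+0+0+0+0+0+0+0+0+0+0+0+0+0+0+0+0+0+0 mod 2 = 0
  c[17] = d·G[:,17] = (10100011010011100000101000)·(00000000000010000000000000) mod 2 = 0+0+0+0+0+0+0+0+0+0+0+0+1+0+0+0+0+0+0+0+0+0+0+0+0+0 mod 2 = 1
  c[18] = d·G[:,18] = (10100011010011100000101000)·(00000000000001000000000000) mod 2 = 0+0+0+0+0+0+0+0+0+0+0+0+0+1+0+0+0+0+0+0+0+0+0+0+0+0 mod 2 = 1
  c[19] = d·G[:,19] = (10100011010011100000101000)·(00000000000000100000000000) mod 2 = 0+0+0+0+0+0+0+0+0+0+0+0+0+0+1+0+0+0+0+0+0+0+0+0+0+0 mod 2 = 1
  c[20] = d·G[:,20] = (10100011010011100000101000)·(00000000000000010000000000) mod 2 = 0+0+0+0+0+0+0+0+0+0+0+0+0+0+0+0+0+0+0+0+0+0+0+0+0+0 mod 2 = 0
  c[21] = d·G[:,21] = (10100011010011100000101000)·(00000000000000001000000000) mod 2 = 0+0+0+0+0+0+0+0+0+0+0+0+0+0+0+0+0+0+0+0+0+0+0+0+0+0 mod 2 = 0
  c[22] = d·G[:,22] = (10100011010011100000101000)·(00000000000000000100000000) mod 2 = 0+0+0+0+0+0+0+0+0+0+0+0+0+0+0+0+0+0+0+0+0+0+0+0+0+0 mod 2 = 0
  c[23] = d·G[:,23] = (10100011010011100000101000)·(00000000000000000010000000) mod 2 = 0+0+0+0+0+0+0+0+0+0+0+0+0+0+0+0+0+0+0+0+0+0+0+0+0+0 mod 2 = 0
  c[24] = d·G[:,24] = (10100011010011100000101000)·(00000000000000000001000000) mod 2 = 0+0+0+0+0+0+0+0+0+0+0+0+0+0+0+0+0+0+0+0+0+0+0+0+0+0 mod 2 = 0
  c[25] = d·G[:,25] = (10100011010011100000101000)·(00000000000000000000100000) mod 2 = 0+0+0+0+0+0+0+0+0+0+0+0+0+0+0+0+0+0+0+0+1+0+0+0+0+0 mod 2 = 1
  c[26] = d·G[:,26] = (10100011010011100000101000)·(00000000000000000000010000) mod 2 = 0+0+0+0+0+0+0+0+0+0+0+0+0+0+0+0+0+0+0+0+0+0+0+0+0+0 mod 2 = 0
  c[27] = d·G[:,27] = (10100011010011100000101000)·(00000000000000000000001000) mod 2 = 0+0+0+0+0+0+0+0+0+0+0+0+0+0+0+0+0+0+0+0+0+0+1+0+0+0 mod 2 = 1
  c[28] = d·G[:,28] = (10100011010011100000101000)·(00000000000000000000000100) mod 2 = 0+0+0+0+0+0+0+0+0+0+0+0+0+0+0+0+0+0+0+0+0+0+0+0+0+0 mod 2 = 0
  c[29] = d·G[:,29] = (10100011010011100000101000)·(00000000000000000000000010) mod 2 = 0+0+0+0+0+0+0+0+0+0+0+0+0+0+0+0+0+0+0+0+0+0+0+0+0+0 mod 2 = 0
  c[30] = d·G[:,30] = (10100011010011100000101000)·(00000000000000000000000001) mod 2 = 0+0+0+0+0+0+0+0+0+0+0+0+0+0+0+0+0+0+0+0+0+0+0+0+0+0 mod 2 = 0
Codeword = 1111010100110101011100000101000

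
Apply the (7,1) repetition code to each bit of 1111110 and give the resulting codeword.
Repeat each bit 7× and concatenate:
1→1111111  1→1111111  1→1111111  1→1111111  1→1111111  1→1111111  0→0000000
Codeword = 1111111111111111111111111111111111111111110000000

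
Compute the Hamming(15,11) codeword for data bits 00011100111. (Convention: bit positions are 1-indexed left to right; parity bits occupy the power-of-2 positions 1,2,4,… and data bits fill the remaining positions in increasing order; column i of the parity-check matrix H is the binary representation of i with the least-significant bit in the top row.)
Codeword c = d · G (mod 2), d = 00011100111:
  c[0] = d·G[:,0] = (00011100111)·(11011010101) mod 2 = 0+0+0+1+1+0+0+0+1+0+1 mod 2 = 0
  c[1] = d·G[:,1] = (00011100111)·(10110110011) mod 2 = 0+0+0+1+0+1+0+0+0+1+1 mod 2 = 0
  c[2] = d·G[:,2] = (00011100111)·(10000000000) mod 2 = 0+0+0+0+0+0+0+0+0+0+0 mod 2 = 0
  c[3] = d·G[:,3] = (00011100111)·(01110001111) mod 2 = 0+0+0+1+0+0+0+0+1+1+1 mod 2 = 0
  c[4] = d·G[:,4] = (00011100111)·(01000000000) mod 2 = 0+0+0+0+0+0+0+0+0+0+0 mod 2 = 0
  c[5] = d·G[:,5] = (00011100111)·(00100000000) mod 2 = 0+0+0+0+0+0+0+0+0+0+0 mod 2 = 0
  c[6] = d·G[:,6] = (00011100111)·(00010000000) mod 2 = 0+0+0+1+0+0+0+0+0+0+0 mod 2 = 1
  c[7] = d·G[:,7] = (00011100111)·(00001111111) mod 2 = 0+0+0+0+1+1+0+0+1+1+1 mod 2 = 1
  c[8] = d·G[:,8] = (00011100111)·(00001000000) mod 2 = 0+0+0+0+1+0+0+0+0+0+0 mod 2 = 1
  c[9] = d·G[:,9] = (00011100111)·(00000100000) mod 2 = 0+0+0+0+0+1+0+0+0+0+0 mod 2 = 1
  c[10] = d·G[:,10] = (00011100111)·(00000010000) mod 2 = 0+0+0+0+0+0+0+0+0+0+0 mod 2 = 0
  c[11] = d·G[:,11] = (00011100111)·(00000001000) mod 2 = 0+0+0+0+0+0+0+0+0+0+0 mod 2 = 0
  c[12] = d·G[:,12] = (00011100111)·(00000000100) mod 2 = 0+0+0+0+0+0+0+0+1+0+0 mod 2 = 1
  c[13] = d·G[:,13] = (00011100111)·(00000000010) mod 2 = 0+0+0+0+0+0+0+0+0+1+0 mod 2 = 1
  c[14] = d·G[:,14] = (00011100111)·(00000000001) mod 2 = 0+0+0+0+0+0+0+0+0+0+1 mod 2 = 1
Codeword = 000000111100111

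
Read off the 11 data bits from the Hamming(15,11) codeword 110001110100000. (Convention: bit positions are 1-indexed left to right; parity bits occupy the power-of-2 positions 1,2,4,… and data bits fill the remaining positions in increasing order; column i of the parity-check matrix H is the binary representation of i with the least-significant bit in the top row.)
Parity bits occupy power-of-2 positions; data bits are at positions {3,5,6,7,9,10,11,12,13,14,15} (1-indexed).
Extract: c[3]=0 c[5]=0 c[6]=1 c[7]=1 c[9]=0 c[10]=1 c[11]=0 c[12]=0 c[13]=0 c[14]=0 c[15]=0
Data = 00110100000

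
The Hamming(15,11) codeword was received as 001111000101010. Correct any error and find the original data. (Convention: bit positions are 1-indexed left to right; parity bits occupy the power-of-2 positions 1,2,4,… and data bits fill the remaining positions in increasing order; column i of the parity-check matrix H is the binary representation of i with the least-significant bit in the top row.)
Syndrome s = H · r^T (mod 2), r = 001111000101010:
  s[0] = (101010101010101)·(001111000101010) mod 2 = 0+0+1+0+1+0+0+0+0+0+0+0+0+0+0 mod 2 = 0
  s[1] = (011001100110011)·(001111000101010) mod 2 = 0+0+1+0+0+1+0+0+0+1+0+0+0+1+0 mod 2 = 0
  s[2] = (000111100001111)·(001111000101010) mod 2 = 0+0+0+1+1+1+0+0+0+0+0+1+0+1+0 mod 2 = 1
  s[3] = (000000011111111)·(001111000101010) mod 2 = 0+0+0+0+0+0+0+0+0+1+0+1+0+1+0 mod 2 = 1
Syndrome = 0011
Column 12 of H equals this syndrome → error at bit 12 (1-indexed).
Flip bit 12: 001111000101010 → 001111000100010
Extract data bits at positions {3,5,6,7,9,10,11,12,13,14,15}: 11100100010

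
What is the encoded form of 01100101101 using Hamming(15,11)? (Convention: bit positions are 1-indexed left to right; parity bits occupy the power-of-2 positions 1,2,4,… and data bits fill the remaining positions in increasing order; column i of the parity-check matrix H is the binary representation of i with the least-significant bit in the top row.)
Codeword c = d · G (mod 2), d = 01100101101:
  c[0] = d·G[:,0] = (01100101101)·(11011010101) mod 2 = 0+1+0+0+0+0+0+0+1+0+1 mod 2 = 1
  c[1] = d·G[:,1] = (01100101101)·(10110110011) mod 2 = 0+0+1+0+0+1+0+0+0+0+1 mod 2 = 1
  c[2] = d·G[:,2] = (01100101101)·(10000000000) mod 2 = 0+0+0+0+0+0+0+0+0+0+0 mod 2 = 0
  c[3] = d·G[:,3] = (01100101101)·(01110001111) mod 2 = 0+1+1+0+0+0+0+1+1+0+1 mod 2 = 1
  c[4] = d·G[:,4] = (01100101101)·(01000000000) mod 2 = 0+1+0+0+0+0+0+0+0+0+0 mod 2 = 1
  c[5] = d·G[:,5] = (01100101101)·(00100000000) mod 2 = 0+0+1+0+0+0+0+0+0+0+0 mod 2 = 1
  c[6] = d·G[:,6] = (01100101101)·(00010000000) mod 2 = 0+0+0+0+0+0+0+0+0+0+0 mod 2 = 0
  c[7] = d·G[:,7] = (01100101101)·(00001111111) mod 2 = 0+0+0+0+0+1+0+1+1+0+1 mod 2 = 0
  c[8] = d·G[:,8] = (01100101101)·(00001000000) mod 2 = 0+0+0+0+0+0+0+0+0+0+0 mod 2 = 0
  c[9] = d·G[:,9] = (01100101101)·(00000100000) mod 2 = 0+0+0+0+0+1+0+0+0+0+0 mod 2 = 1
  c[10] = d·G[:,10] = (01100101101)·(00000010000) mod 2 = 0+0+0+0+0+0+0+0+0+0+0 mod 2 = 0
  c[11] = d·G[:,11] = (01100101101)·(00000001000) mod 2 = 0+0+0+0+0+0+0+1+0+0+0 mod 2 = 1
  c[12] = d·G[:,12] = (01100101101)·(00000000100) mod 2 = 0+0+0+0+0+0+0+0+1+0+0 mod 2 = 1
  c[13] = d·G[:,13] = (01100101101)·(00000000010) mod 2 = 0+0+0+0+0+0+0+0+0+0+0 mod 2 = 0
  c[14] = d·G[:,14] = (01100101101)·(00000000001) mod 2 = 0+0+0+0+0+0+0+0+0+0+1 mod 2 = 1
Codeword = 110111000101101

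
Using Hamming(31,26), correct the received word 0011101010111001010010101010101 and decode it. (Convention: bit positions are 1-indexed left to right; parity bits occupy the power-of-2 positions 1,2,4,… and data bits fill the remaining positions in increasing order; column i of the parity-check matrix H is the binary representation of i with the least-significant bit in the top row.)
Syndrome s = H · r^T (mod 2), r = 0011101010111001010010101010101:
  s[0] = (1010101010101010101010101010101)·(0011101010111001010010101010101) mod 2 = 0+0+1+0+1+0+1+0+1+0+1+0+1+0+0+0+0+0+0+0+1+0+1+0+1+0+1+0+1+0+1 mod 2 = 0
  s[1] = (0110011001100110011001100110011)·(0011101010111001010010101010101) mod 2 = 0+0+1+0+0+0+1+0+0+0+1+0+0+0+0+0+0+1+0+0+0+0+1+0+0+0+1+0+0+0+1 mod 2 = 1
  s[2] = (0001111000011110000111100001111)·(0011101010111001010010101010101) mod 2 = 0+0+0+1+1+0+1+0+0+0+0+1+1+0+0+0+0+0+0+0+1+0+1+0+0+0+0+0+1+0+1 mod 2 = 1
  s[3] = (0000000111111110000000011111111)·(0011101010111001010010101010101) mod 2 = 0+0+0+0+0+0+0+0+1+0+1+1+1+0+0+0+0+0+0+0+0+0+0+0+1+0+1+0+1+0+1 mod 2 = 0
  s[4] = (0000000000000001111111111111111)·(0011101010111001010010101010101) mod 2 = 0+0+0+0+0+0+0+0+0+0+0+0+0+0+0+1+0+1+0+0+1+0+1+0+1+0+1+0+1+0+1 mod 2 = 0
Syndrome = 01100
Column 6 of H equals this syndrome → error at bit 6 (1-indexed).
Flip bit 6: 0011101010111001010010101010101 → 0011111010111001010010101010101
Extract data bits at positions {3,5,6,7,9,10,11,12,13,14,15,17,18,19,20,21,22,23,24,25,26,27,28,29,30,31}: 11111011100010010101010101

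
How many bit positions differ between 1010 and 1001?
XOR = 0011, count of 1s = 2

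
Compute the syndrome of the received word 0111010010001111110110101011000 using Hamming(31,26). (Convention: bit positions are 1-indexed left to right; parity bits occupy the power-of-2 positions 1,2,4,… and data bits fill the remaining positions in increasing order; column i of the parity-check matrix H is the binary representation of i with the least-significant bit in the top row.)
Syndrome s = H · r^T (mod 2), r = 0111010010001111110110101011000:
  s[0] = (1010101010101010101010101010101)·(0111010010001111110110101011000) mod 2 = 0+0+1+0+0+0+0+0+1+0+0+0+1+0+1+0+1+0+0+0+1+0+1+0+1+0+1+0+0+0+0 mod 2 = 1
  s[1] = (0110011001100110011001100110011)·(0111010010001111110110101011000) mod 2 = 0+1+1+0+0+1+0+0+0+0+0+0+0+1+1+0+0+1+0+0+0+0+1+0+0+0+1+0+0+0+0 mod 2 = 0
  s[2] = (0001111000011110000111100001111)·(0111010010001111110110101011000) mod 2 = 0+0+0+1+0+1+0+0+0+0+0+0+1+1+1+0+0+0+0+1+1+0+1+0+0+0+0+1+0+0+0 mod 2 = 1
  s[3] = (0000000111111110000000011111111)·(0111010010001111110110101011000) mod 2 = 0+0+0+0+0+0+0+0+1+0+0+0+1+1+1+0+0+0+0+0+0+0+0+0+1+0+1+1+0+0+0 mod 2 = 1
  s[4] = (0000000000000001111111111111111)·(0111010010001111110110101011000) mod 2 = 0+0+0+0+0+0+0+0+0+0+0+0+0+0+0+1+1+1+0+1+1+0+1+0+1+0+1+1+0+0+0 mod 2 = 1
Syndrome = 10111
Non-zero syndrome: error at position 29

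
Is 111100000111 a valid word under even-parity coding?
Sum of all bits: 1+1+1+1+0+0+0+0+0+1+1+1 = 7; 7 mod 2 = 1. Result is 1 → parity error detected.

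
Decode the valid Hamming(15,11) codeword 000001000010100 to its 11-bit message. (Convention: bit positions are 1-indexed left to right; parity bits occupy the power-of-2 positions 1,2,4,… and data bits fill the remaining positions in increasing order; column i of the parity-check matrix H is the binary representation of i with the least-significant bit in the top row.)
Parity bits occupy power-of-2 positions; data bits are at positions {3,5,6,7,9,10,11,12,13,14,15} (1-indexed).
Extract: c[3]=0 c[5]=0 c[6]=1 c[7]=0 c[9]=0 c[10]=0 c[11]=1 c[12]=0 c[13]=1 c[14]=0 c[15]=0
Data = 00100010100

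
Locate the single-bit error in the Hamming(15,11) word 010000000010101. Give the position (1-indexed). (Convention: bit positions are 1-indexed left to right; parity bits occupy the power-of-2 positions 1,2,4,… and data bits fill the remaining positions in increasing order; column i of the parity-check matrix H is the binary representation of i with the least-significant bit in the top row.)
Syndrome s = H · r^T (mod 2), r = 010000000010101:
  s[0] = (101010101010101)·(010000000010101) mod 2 = 0+0+0+0+0+0+0+0+0+0+1+0+1+0+1 mod 2 = 1
  s[1] = (011001100110011)·(010000000010101) mod 2 = 0+1+0+0+0+0+0+0+0+0+1+0+0+0+1 mod 2 = 1
  s[2] = (000111100001111)·(010000000010101) mod 2 = 0+0+0+0+0+0+0+0+0+0+0+0+1+0+1 mod 2 = 0
  s[3] = (000000011111111)·(010000000010101) mod 2 = 0+0+0+0+0+0+0+0+0+0+1+0+1+0+1 mod 2 = 1
Syndrome = 1101
Column i of H is the binary representation of i, so the syndrome is the binary index of the flipped bit.
Read s = 1101 with s[0] as LSB: 1·2^0 + 1·2^1 + 0·2^2 + 1·2^3 = 11.
Error is at bit position 11.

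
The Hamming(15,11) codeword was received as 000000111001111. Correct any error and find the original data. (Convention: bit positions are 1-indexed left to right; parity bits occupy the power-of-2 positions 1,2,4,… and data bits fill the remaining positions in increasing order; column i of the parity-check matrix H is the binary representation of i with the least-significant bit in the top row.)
Syndrome s = H · r^T (mod 2), r = 000000111001111:
  s[0] = (101010101010101)·(000000111001111) mod 2 = 0+0+0+0+0+0+1+0+1+0+0+0+1+0+1 mod 2 = 0
  s[1] = (011001100110011)·(000000111001111) mod 2 = 0+0+0+0+0+0+1+0+0+0+0+0+0+1+1 mod 2 = 1
  s[2] = (000111100001111)·(000000111001111) mod 2 = 0+0+0+0+0+0+1+0+0+0+0+1+1+1+1 mod 2 = 1
  s[3] = (000000011111111)·(000000111001111) mod 2 = 0+0+0+0+0+0+0+1+1+0+0+1+1+1+1 mod 2 = 0
Syndrome = 0110
Column 6 of H equals this syndrome → error at bit 6 (1-indexed).
Flip bit 6: 000000111001111 → 000001111001111
Extract data bits at positions {3,5,6,7,9,10,11,12,13,14,15}: 00111001111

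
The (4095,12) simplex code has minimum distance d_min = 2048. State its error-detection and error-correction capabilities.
Detection only: up to d_min − 1 = 2047 errors.
Correction: up to ⌊(d_min − 1)/2⌋ = ⌊2047/2⌋ = 1023 errors.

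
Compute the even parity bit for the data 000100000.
Sum of data bits: 0+0+0+1+0+0+0+0+0 = 1.
1 mod 2 = 1, so parity bit = 1.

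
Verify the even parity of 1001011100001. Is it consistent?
Sum of all bits: 1+0+0+1+0+1+1+1+0+0+0+0+1 = 6; 6 mod 2 = 0. Result is 0 → valid parity.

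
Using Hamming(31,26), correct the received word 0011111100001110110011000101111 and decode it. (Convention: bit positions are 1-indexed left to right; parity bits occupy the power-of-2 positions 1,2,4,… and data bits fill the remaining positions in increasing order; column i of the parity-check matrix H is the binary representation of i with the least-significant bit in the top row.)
Syndrome s = H · r^T (mod 2), r = 0011111100001110110011000101111:
  s[0] = (1010101010101010101010101010101)·(0011111100001110110011000101111) mod 2 = 0+0+1+0+1+0+1+0+0+0+0+0+1+0+1+0+1+0+0+0+1+0+0+0+0+0+0+0+1+0+1 mod 2 = 1
  s[1] = (0110011001100110011001100110011)·(0011111100001110110011000101111) mod 2 = 0+0+1+0+0+1+1+0+0+0+0+0+0+1+1+0+0+1+0+0+0+1+0+0+0+1+0+0+0+1+1 mod 2 = 0
  s[2] = (0001111000011110000111100001111)·(0011111100001110110011000101111) mod 2 = 0+0+0+1+1+1+1+0+0+0+0+0+1+1+1+0+0+0+0+0+1+1+0+0+0+0+0+1+1+1+1 mod 2 = 1
  s[3] = (0000000111111110000000011111111)·(0011111100001110110011000101111) mod 2 = 0+0+0+0+0+0+0+1+0+0+0+0+1+1+1+0+0+0+0+0+0+0+0+0+0+1+0+1+1+1+1 mod 2 = 1
  s[4] = (0000000000000001111111111111111)·(0011111100001110110011000101111) mod 2 = 0+0+0+0+0+0+0+0+0+0+0+0+0+0+0+0+1+1+0+0+1+1+0+0+0+1+0+1+1+1+1 mod 2 = 1
Syndrome = 10111
Column 29 of H equals this syndrome → error at bit 29 (1-indexed).
Flip bit 29: 0011111100001110110011000101111 → 0011111100001110110011000101011
Extract data bits at positions {3,5,6,7,9,10,11,12,13,14,15,17,18,19,20,21,22,23,24,25,26,27,28,29,30,31}: 11110000111110011000101011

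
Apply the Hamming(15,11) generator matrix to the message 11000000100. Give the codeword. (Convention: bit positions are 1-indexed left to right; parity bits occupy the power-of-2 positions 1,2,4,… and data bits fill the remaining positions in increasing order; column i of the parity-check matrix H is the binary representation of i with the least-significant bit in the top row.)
Codeword c = d · G (mod 2), d = 11000000100:
  c[0] = d·G[:,0] = (11000000100)·(11011010101) mod 2 = 1+1+0+0+0+0+0+0+1+0+0 mod 2 = 1
  c[1] = d·G[:,1] = (11000000100)·(10110110011) mod 2 = 1+0+0+0+0+0+0+0+0+0+0 mod 2 = 1
  c[2] = d·G[:,2] = (11000000100)·(10000000000) mod 2 = 1+0+0+0+0+0+0+0+0+0+0 mod 2 = 1
  c[3] = d·G[:,3] = (11000000100)·(01110001111) mod 2 = 0+1+0+0+0+0+0+0+1+0+0 mod 2 = 0
  c[4] = d·G[:,4] = (11000000100)·(01000000000) mod 2 = 0+1+0+0+0+0+0+0+0+0+0 mod 2 = 1
  c[5] = d·G[:,5] = (11000000100)·(00100000000) mod 2 = 0+0+0+0+0+0+0+0+0+0+0 mod 2 = 0
  c[6] = d·G[:,6] = (11000000100)·(00010000000) mod 2 = 0+0+0+0+0+0+0+0+0+0+0 mod 2 = 0
  c[7] = d·G[:,7] = (11000000100)·(00001111111) mod 2 = 0+0+0+0+0+0+0+0+1+0+0 mod 2 = 1
  c[8] = d·G[:,8] = (11000000100)·(00001000000) mod 2 = 0+0+0+0+0+0+0+0+0+0+0 mod 2 = 0
  c[9] = d·G[:,9] = (11000000100)·(00000100000) mod 2 = 0+0+0+0+0+0+0+0+0+0+0 mod 2 = 0
  c[10] = d·G[:,10] = (11000000100)·(00000010000) mod 2 = 0+0+0+0+0+0+0+0+0+0+0 mod 2 = 0
  c[11] = d·G[:,11] = (11000000100)·(00000001000) mod 2 = 0+0+0+0+0+0+0+0+0+0+0 mod 2 = 0
  c[12] = d·G[:,12] = (11000000100)·(00000000100) mod 2 = 0+0+0+0+0+0+0+0+1+0+0 mod 2 = 1
  c[13] = d·G[:,13] = (11000000100)·(00000000010) mod 2 = 0+0+0+0+0+0+0+0+0+0+0 mod 2 = 0
  c[14] = d·G[:,14] = (11000000100)·(00000000001) mod 2 = 0+0+0+0+0+0+0+0+0+0+0 mod 2 = 0
Codeword = 111010010000100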